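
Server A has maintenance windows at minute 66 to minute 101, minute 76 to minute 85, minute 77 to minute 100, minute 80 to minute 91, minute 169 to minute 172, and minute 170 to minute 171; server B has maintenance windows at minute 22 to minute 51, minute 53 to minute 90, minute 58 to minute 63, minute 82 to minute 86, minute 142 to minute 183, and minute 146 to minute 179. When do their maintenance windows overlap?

Merge the first list: minute 66 to minute 101, minute 169 to minute 172.
Merge the second list: minute 22 to minute 51, minute 53 to minute 90, minute 142 to minute 183.
minute 66 to minute 101 meets the second set on minute 66 to minute 90.
minute 169 to minute 172 meets the second set on minute 169 to minute 172.

minute 66 to minute 90, minute 169 to minute 172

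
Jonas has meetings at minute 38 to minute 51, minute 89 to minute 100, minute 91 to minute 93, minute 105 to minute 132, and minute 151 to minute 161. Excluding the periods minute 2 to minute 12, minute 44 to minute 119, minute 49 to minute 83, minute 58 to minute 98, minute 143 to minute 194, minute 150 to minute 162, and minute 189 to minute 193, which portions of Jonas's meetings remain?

Merge the first list: minute 38 to minute 51, minute 89 to minute 100, minute 105 to minute 132, minute 151 to minute 161.
Merge the second list: minute 2 to minute 12, minute 44 to minute 119, minute 143 to minute 194.
minute 38 to minute 51 minus B → minute 38 to minute 44.
minute 89 to minute 100: fully covered by B → removed.
minute 105 to minute 132 minus B → minute 119 to minute 132.
minute 151 to minute 161: fully covered by B → removed.

minute 38 to minute 44, minute 119 to minute 132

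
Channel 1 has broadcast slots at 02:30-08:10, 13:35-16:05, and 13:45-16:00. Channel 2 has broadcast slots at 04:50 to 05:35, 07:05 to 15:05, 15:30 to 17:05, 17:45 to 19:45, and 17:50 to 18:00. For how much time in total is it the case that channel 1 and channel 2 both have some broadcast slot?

A, merged: 02:30–08:10, 13:35–16:05.
B, merged: 04:50–05:35, 07:05–15:05, 15:30–17:05, 17:45–19:45.
A ∩ B = 04:50–05:35, 07:05–08:10, 13:35–15:05, 15:30–16:05.
Total: 45 min + 1 h 5 min + 1 h 30 min + 35 min = 3 h 55 min.

3 h 55 min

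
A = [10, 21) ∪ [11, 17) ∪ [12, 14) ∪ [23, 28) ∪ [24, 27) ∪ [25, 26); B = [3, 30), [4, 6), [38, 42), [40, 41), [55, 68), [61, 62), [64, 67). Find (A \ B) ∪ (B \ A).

[3, 10) ∪ [21, 23) ∪ [28, 30) ∪ [38, 42) ∪ [55, 68)

Merge the first list: [10, 21), [23, 28).
Merge the second list: [3, 30), [38, 42), [55, 68).
A \ B = none.
B \ A = [3, 10), [21, 23), [28, 30), [38, 42), [55, 68).
Union of the two gives the symmetric difference.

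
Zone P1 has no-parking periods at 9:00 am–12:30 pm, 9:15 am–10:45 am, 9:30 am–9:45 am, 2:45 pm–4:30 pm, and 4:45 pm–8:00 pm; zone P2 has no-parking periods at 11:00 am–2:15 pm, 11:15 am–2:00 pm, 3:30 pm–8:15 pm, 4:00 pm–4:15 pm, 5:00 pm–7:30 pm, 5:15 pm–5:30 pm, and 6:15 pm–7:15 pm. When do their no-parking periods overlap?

11:00 am–12:30 pm, 3:30 pm–4:30 pm, 4:45 pm–8:00 pm

A, merged: 9:00 am–12:30 pm, 2:45 pm–4:30 pm, 4:45 pm–8:00 pm.
B, merged: 11:00 am–2:15 pm, 3:30 pm–8:15 pm.
9:00 am–12:30 pm overlaps B on 11:00 am–12:30 pm.
2:45 pm–4:30 pm overlaps B on 3:30 pm–4:30 pm.
4:45 pm–8:00 pm overlaps B on 4:45 pm–8:00 pm.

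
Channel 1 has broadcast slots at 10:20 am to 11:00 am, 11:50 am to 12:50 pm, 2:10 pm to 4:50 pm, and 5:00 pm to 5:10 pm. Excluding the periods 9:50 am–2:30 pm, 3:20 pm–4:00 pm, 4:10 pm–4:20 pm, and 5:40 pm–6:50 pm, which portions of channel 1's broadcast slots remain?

2:30 pm-3:20 pm, 4:00 pm-4:10 pm, 4:20 pm-4:50 pm, 5:00 pm-5:10 pm

10:20 am-11:00 am lies entirely inside B → drops out.
11:50 am-12:50 pm lies entirely inside B → drops out.
2:10 pm-4:50 pm with B removed leaves 2:30 pm-3:20 pm, 4:00 pm-4:10 pm, 4:20 pm-4:50 pm.
5:00 pm-5:10 pm is untouched.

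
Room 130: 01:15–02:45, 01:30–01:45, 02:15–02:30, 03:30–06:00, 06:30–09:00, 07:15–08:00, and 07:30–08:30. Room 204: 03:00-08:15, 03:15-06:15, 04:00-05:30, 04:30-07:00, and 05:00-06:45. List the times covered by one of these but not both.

01:15-02:45, 03:00-03:30, 06:00-06:30, 08:15-09:00

Merge the first list: 01:15-02:45, 03:30-06:00, 06:30-09:00.
Merge the second list: 03:00-08:15.
Only in the first: 01:15-02:45, 08:15-09:00.
Only in the second: 03:00-03:30, 06:00-06:30.
Together these are the periods covered by exactly one.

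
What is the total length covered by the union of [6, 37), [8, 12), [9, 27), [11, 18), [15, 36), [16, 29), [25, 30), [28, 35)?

Merged: [6, 37).
Length: 31.

31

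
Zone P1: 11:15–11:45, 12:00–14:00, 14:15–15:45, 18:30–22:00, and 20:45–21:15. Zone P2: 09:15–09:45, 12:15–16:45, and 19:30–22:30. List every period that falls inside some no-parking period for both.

12:15-14:00, 14:15-15:45, 19:30-22:00

Merge the first list: 11:15-11:45, 12:00-14:00, 14:15-15:45, 18:30-22:00.
11:15-11:45 falls entirely outside B.
12:00-14:00 overlaps B on 12:15-14:00.
14:15-15:45 overlaps B on 14:15-15:45.
18:30-22:00 overlaps B on 19:30-22:00.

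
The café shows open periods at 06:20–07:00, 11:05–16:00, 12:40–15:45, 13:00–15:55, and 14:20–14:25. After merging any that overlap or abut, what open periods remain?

06:20–07:00, 11:05–16:00

11:05–16:00 is disjoint → start new block.
12:40–15:45 overlaps/touches 11:05–16:00 → extend to 11:05–16:00.
13:00–15:55 overlaps/touches 11:05–16:00 → extend to 11:05–16:00.
14:20–14:25 overlaps/touches 11:05–16:00 → extend to 11:05–16:00.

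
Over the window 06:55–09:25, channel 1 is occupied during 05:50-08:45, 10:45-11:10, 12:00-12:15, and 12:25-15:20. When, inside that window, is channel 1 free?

The merged coverage is 05:50-08:45, 10:45-11:10, 12:00-12:15, 12:25-15:20.
Gaps within 06:55-09:25: 08:45-09:25.

08:45-09:25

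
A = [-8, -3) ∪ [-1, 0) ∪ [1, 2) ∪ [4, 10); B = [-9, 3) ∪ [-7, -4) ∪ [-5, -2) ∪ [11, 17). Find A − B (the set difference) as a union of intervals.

[4, 10)

Merge the second list: [-9, 3), [11, 17).
[-8, -3): entirely removed.
[-1, 0): entirely removed.
[1, 2): entirely removed.
[4, 10): nothing removed.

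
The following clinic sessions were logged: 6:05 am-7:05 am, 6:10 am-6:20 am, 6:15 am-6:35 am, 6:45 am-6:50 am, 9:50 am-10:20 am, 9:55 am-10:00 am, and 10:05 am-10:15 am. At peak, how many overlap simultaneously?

3

Sweep endpoints in order; track running count of active intervals.
Peak of 3 reached at 6:15 am.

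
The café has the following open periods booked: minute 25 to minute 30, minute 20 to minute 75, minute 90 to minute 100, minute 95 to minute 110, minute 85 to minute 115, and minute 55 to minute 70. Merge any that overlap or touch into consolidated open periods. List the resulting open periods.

minute 20 to minute 75, minute 85 to minute 115

Sort by start: minute 20 to minute 75, minute 25 to minute 30, minute 55 to minute 70, minute 85 to minute 115, minute 90 to minute 100, minute 95 to minute 110.
minute 25 to minute 30 overlaps/touches minute 20 to minute 75 → extend to minute 20 to minute 75.
minute 55 to minute 70 overlaps/touches minute 20 to minute 75 → extend to minute 20 to minute 75.
minute 85 to minute 115 is disjoint → start new block.
minute 90 to minute 100 overlaps/touches minute 85 to minute 115 → extend to minute 85 to minute 115.
minute 95 to minute 110 overlaps/touches minute 85 to minute 115 → extend to minute 85 to minute 115.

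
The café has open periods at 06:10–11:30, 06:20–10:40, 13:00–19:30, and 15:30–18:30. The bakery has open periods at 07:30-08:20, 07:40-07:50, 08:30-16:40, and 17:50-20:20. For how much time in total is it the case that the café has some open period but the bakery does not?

2 h 40 min

First set merges to 06:10-11:30, 13:00-19:30.
Second set merges to 07:30-08:20, 08:30-16:40, 17:50-20:20.
A \ B = 06:10-07:30, 08:20-08:30, 16:40-17:50.
Total: 1 h 20 min + 10 min + 1 h 10 min = 2 h 40 min.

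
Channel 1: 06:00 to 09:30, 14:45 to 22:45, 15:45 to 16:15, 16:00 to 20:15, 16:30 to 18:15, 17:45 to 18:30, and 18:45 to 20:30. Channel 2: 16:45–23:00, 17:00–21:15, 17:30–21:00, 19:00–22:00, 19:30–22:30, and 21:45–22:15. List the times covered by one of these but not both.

06:00–09:30, 14:45–16:45, 22:45–23:00

First set merges to 06:00–09:30, 14:45–22:45.
Second set merges to 16:45–23:00.
A \ B = 06:00–09:30, 14:45–16:45.
B \ A = 22:45–23:00.
Union of the two gives the symmetric difference.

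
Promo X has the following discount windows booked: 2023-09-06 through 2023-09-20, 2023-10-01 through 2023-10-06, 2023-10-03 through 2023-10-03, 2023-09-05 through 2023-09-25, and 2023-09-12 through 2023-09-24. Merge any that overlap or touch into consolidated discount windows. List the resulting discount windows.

2023-09-05 through 2023-09-25, 2023-10-01 through 2023-10-06

Sort by start: 2023-09-05 through 2023-09-25, 2023-09-06 through 2023-09-20, 2023-09-12 through 2023-09-24, 2023-10-01 through 2023-10-06, 2023-10-03 through 2023-10-03.
2023-09-06 through 2023-09-20 overlaps/touches 2023-09-05 through 2023-09-25 → extend to 2023-09-05 through 2023-09-25.
2023-09-12 through 2023-09-24 overlaps/touches 2023-09-05 through 2023-09-25 → extend to 2023-09-05 through 2023-09-25.
2023-10-01 through 2023-10-06 is disjoint → start new block.
2023-10-03 through 2023-10-03 overlaps/touches 2023-10-01 through 2023-10-06 → extend to 2023-10-01 through 2023-10-06.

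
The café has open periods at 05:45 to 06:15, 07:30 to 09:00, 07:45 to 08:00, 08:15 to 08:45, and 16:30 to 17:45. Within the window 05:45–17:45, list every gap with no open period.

06:15–07:30, 09:00–16:30

Covered (merged): 05:45–06:15, 07:30–09:00, 16:30–17:45.
Complement within 05:45–17:45: 06:15–07:30, 09:00–16:30.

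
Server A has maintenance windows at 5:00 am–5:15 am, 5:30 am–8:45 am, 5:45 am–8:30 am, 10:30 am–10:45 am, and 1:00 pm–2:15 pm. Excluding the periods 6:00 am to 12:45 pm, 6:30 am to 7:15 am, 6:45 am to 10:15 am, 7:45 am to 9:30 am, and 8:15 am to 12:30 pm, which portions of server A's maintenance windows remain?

First set merges to 5:00 am-5:15 am, 5:30 am-8:45 am, 10:30 am-10:45 am, 1:00 pm-2:15 pm.
Second set merges to 6:00 am-12:45 pm.
5:00 am-5:15 am: no B overlap → unchanged.
5:30 am-8:45 am minus B → 5:30 am-6:00 am.
10:30 am-10:45 am: fully covered by B → removed.
1:00 pm-2:15 pm: no B overlap → unchanged.

5:00 am-5:15 am, 5:30 am-6:00 am, 1:00 pm-2:15 pm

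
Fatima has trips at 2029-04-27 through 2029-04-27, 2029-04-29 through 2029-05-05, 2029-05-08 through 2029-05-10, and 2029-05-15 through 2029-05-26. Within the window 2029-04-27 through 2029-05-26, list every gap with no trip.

2029-04-28 through 2029-04-28, 2029-05-06 through 2029-05-07, 2029-05-11 through 2029-05-14

The merged coverage is 2029-04-27 through 2029-04-27, 2029-04-29 through 2029-05-05, 2029-05-08 through 2029-05-10, 2029-05-15 through 2029-05-26.
Gaps within 2029-04-27 through 2029-05-26: 2029-04-28 through 2029-04-28, 2029-05-06 through 2029-05-07, 2029-05-11 through 2029-05-14.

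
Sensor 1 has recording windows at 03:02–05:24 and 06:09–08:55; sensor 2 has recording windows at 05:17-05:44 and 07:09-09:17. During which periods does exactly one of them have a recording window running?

Only in the first: 03:02-05:17, 06:09-07:09.
Only in the second: 05:24-05:44, 08:55-09:17.
Together these are the periods covered by exactly one.

03:02-05:17, 05:24-05:44, 06:09-07:09, 08:55-09:17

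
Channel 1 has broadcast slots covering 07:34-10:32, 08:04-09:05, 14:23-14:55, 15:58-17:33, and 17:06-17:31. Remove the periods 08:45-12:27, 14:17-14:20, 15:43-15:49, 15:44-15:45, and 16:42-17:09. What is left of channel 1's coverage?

07:34–08:45, 14:23–14:55, 15:58–16:42, 17:09–17:33

First set merges to 07:34–10:32, 14:23–14:55, 15:58–17:33.
Second set merges to 08:45–12:27, 14:17–14:20, 15:43–15:49, 16:42–17:09.
07:34–10:32 \ B = 07:34–08:45.
14:23–14:55: nothing removed.
15:58–17:33 \ B = 15:58–16:42, 17:09–17:33.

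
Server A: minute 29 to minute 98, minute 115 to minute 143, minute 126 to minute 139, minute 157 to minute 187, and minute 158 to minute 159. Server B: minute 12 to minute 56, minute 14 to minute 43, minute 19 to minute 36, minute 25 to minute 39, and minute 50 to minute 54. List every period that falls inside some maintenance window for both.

minute 29 to minute 56

First set merges to minute 29 to minute 98, minute 115 to minute 143, minute 157 to minute 187.
Second set merges to minute 12 to minute 56.
minute 29 to minute 98 overlaps B on minute 29 to minute 56.
minute 115 to minute 143 falls entirely outside B.
minute 157 to minute 187 falls entirely outside B.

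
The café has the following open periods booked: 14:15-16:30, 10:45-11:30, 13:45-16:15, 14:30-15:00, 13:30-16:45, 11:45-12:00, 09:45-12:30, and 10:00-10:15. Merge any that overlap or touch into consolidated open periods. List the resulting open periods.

09:45–12:30, 13:30–16:45

Sort by start: 09:45–12:30, 10:00–10:15, 10:45–11:30, 11:45–12:00, 13:30–16:45, 13:45–16:15, 14:15–16:30, 14:30–15:00.
10:00–10:15 overlaps/touches 09:45–12:30 → extend to 09:45–12:30.
10:45–11:30 overlaps/touches 09:45–12:30 → extend to 09:45–12:30.
11:45–12:00 overlaps/touches 09:45–12:30 → extend to 09:45–12:30.
13:30–16:45 is disjoint → start new block.
13:45–16:15 overlaps/touches 13:30–16:45 → extend to 13:30–16:45.
14:15–16:30 overlaps/touches 13:30–16:45 → extend to 13:30–16:45.
14:30–15:00 overlaps/touches 13:30–16:45 → extend to 13:30–16:45.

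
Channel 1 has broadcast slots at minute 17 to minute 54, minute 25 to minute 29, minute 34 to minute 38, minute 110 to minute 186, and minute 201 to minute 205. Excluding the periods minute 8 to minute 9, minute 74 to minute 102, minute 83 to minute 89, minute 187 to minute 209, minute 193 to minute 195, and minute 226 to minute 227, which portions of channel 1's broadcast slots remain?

minute 17 to minute 54, minute 110 to minute 186

A, merged: minute 17 to minute 54, minute 110 to minute 186, minute 201 to minute 205.
B, merged: minute 8 to minute 9, minute 74 to minute 102, minute 187 to minute 209, minute 226 to minute 227.
minute 17 to minute 54 is untouched.
minute 110 to minute 186 is untouched.
minute 201 to minute 205 lies entirely inside B → drops out.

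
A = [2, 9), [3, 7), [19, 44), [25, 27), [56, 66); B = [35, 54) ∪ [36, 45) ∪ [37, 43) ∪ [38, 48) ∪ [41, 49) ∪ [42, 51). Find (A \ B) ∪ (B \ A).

[2, 9) ∪ [19, 35) ∪ [44, 54) ∪ [56, 66)

First set merges to [2, 9), [19, 44), [56, 66).
Second set merges to [35, 54).
A \ B = [2, 9), [19, 35), [56, 66).
B \ A = [44, 54).
Union of the two gives the symmetric difference.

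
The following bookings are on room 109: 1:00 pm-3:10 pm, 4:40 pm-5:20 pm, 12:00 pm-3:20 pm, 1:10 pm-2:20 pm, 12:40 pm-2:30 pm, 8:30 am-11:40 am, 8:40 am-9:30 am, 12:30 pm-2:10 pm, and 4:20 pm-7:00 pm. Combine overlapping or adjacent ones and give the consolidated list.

Sort by start: 8:30 am-11:40 am, 8:40 am-9:30 am, 12:00 pm-3:20 pm, 12:30 pm-2:10 pm, 12:40 pm-2:30 pm, 1:00 pm-3:10 pm, 1:10 pm-2:20 pm, 4:20 pm-7:00 pm, 4:40 pm-5:20 pm.
8:40 am-9:30 am overlaps/touches 8:30 am-11:40 am → extend to 8:30 am-11:40 am.
12:00 pm-3:20 pm is disjoint → start new block.
12:30 pm-2:10 pm overlaps/touches 12:00 pm-3:20 pm → extend to 12:00 pm-3:20 pm.
12:40 pm-2:30 pm overlaps/touches 12:00 pm-3:20 pm → extend to 12:00 pm-3:20 pm.
1:00 pm-3:10 pm overlaps/touches 12:00 pm-3:20 pm → extend to 12:00 pm-3:20 pm.
1:10 pm-2:20 pm overlaps/touches 12:00 pm-3:20 pm → extend to 12:00 pm-3:20 pm.
4:20 pm-7:00 pm is disjoint → start new block.
4:40 pm-5:20 pm overlaps/touches 4:20 pm-7:00 pm → extend to 4:20 pm-7:00 pm.

8:30 am-11:40 am, 12:00 pm-3:20 pm, 4:20 pm-7:00 pm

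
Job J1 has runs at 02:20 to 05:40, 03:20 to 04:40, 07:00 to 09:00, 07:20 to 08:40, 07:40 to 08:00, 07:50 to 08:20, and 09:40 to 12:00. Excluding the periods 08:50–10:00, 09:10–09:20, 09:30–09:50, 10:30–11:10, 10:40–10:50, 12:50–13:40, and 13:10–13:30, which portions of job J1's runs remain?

02:20-05:40, 07:00-08:50, 10:00-10:30, 11:10-12:00

First set merges to 02:20-05:40, 07:00-09:00, 09:40-12:00.
Second set merges to 08:50-10:00, 10:30-11:10, 12:50-13:40.
02:20-05:40: no B overlap → unchanged.
07:00-09:00 minus B → 07:00-08:50.
09:40-12:00 minus B → 10:00-10:30, 11:10-12:00.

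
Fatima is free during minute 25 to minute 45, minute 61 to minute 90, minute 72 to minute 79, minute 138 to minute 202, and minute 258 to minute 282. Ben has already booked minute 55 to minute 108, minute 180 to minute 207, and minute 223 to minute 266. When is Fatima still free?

First set merges to minute 25 to minute 45, minute 61 to minute 90, minute 138 to minute 202, minute 258 to minute 282.
minute 25 to minute 45 is untouched.
minute 61 to minute 90 lies entirely inside B → drops out.
minute 138 to minute 202 with B removed leaves minute 138 to minute 180.
minute 258 to minute 282 with B removed leaves minute 266 to minute 282.

minute 25 to minute 45, minute 138 to minute 180, minute 266 to minute 282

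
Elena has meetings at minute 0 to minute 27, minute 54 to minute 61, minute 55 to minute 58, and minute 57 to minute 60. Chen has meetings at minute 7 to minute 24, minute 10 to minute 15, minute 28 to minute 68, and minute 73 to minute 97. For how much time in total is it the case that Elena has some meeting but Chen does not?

10 minutes

Merge the first list: minute 0 to minute 27, minute 54 to minute 61.
Merge the second list: minute 7 to minute 24, minute 28 to minute 68, minute 73 to minute 97.
A \ B = minute 0 to minute 7, minute 24 to minute 27.
Total: 7 minutes + 3 minutes = 10 minutes.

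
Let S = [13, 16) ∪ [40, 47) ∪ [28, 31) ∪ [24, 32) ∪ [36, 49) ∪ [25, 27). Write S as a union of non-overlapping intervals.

[13, 16) ∪ [24, 32) ∪ [36, 49)

Sort by start: [13, 16), [24, 32), [25, 27), [28, 31), [36, 49), [40, 47).
[24, 32) is disjoint → start new block.
[25, 27) overlaps/touches [24, 32) → extend to [24, 32).
[28, 31) overlaps/touches [24, 32) → extend to [24, 32).
[36, 49) is disjoint → start new block.
[40, 47) overlaps/touches [36, 49) → extend to [36, 49).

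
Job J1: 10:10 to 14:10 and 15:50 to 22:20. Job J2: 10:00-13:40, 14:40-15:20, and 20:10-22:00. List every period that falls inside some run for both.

10:10–14:10 meets the second set on 10:10–13:40.
15:50–22:20 meets the second set on 20:10–22:00.

10:10–13:40, 20:10–22:00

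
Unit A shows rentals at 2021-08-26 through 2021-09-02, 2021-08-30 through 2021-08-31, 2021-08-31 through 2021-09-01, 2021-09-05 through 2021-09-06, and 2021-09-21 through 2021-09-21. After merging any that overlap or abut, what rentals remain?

2021-08-30 through 2021-08-31 overlaps/touches 2021-08-26 through 2021-09-02 → extend to 2021-08-26 through 2021-09-02.
2021-08-31 through 2021-09-01 overlaps/touches 2021-08-26 through 2021-09-02 → extend to 2021-08-26 through 2021-09-02.
2021-09-05 through 2021-09-06 is disjoint → start new block.
2021-09-21 through 2021-09-21 is disjoint → start new block.

2021-08-26 through 2021-09-02, 2021-09-05 through 2021-09-06, 2021-09-21 through 2021-09-21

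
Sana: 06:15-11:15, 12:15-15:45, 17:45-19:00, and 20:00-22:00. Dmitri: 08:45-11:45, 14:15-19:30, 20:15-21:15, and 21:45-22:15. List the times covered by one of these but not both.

Only in the first: 06:15-08:45, 12:15-14:15, 20:00-20:15, 21:15-21:45.
Only in the second: 11:15-11:45, 15:45-17:45, 19:00-19:30, 22:00-22:15.
Together these are the periods covered by exactly one.

06:15-08:45, 11:15-11:45, 12:15-14:15, 15:45-17:45, 19:00-19:30, 20:00-20:15, 21:15-21:45, 22:00-22:15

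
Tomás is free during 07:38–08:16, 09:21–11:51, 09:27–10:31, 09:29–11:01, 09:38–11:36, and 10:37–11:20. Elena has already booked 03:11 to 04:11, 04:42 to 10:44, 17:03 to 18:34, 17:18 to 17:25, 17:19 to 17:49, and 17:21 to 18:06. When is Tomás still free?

10:44–11:51

A, merged: 07:38–08:16, 09:21–11:51.
B, merged: 03:11–04:11, 04:42–10:44, 17:03–18:34.
07:38–08:16 lies entirely inside B → drops out.
09:21–11:51 with B removed leaves 10:44–11:51.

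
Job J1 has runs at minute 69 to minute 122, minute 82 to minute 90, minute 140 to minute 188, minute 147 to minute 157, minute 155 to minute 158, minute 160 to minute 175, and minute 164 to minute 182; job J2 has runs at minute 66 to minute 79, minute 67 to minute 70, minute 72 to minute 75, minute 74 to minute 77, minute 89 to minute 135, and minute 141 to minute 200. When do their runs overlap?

A, merged: minute 69 to minute 122, minute 140 to minute 188.
B, merged: minute 66 to minute 79, minute 89 to minute 135, minute 141 to minute 200.
minute 69 to minute 122 meets the second set on minute 69 to minute 79, minute 89 to minute 122.
minute 140 to minute 188 meets the second set on minute 141 to minute 188.

minute 69 to minute 79, minute 89 to minute 122, minute 141 to minute 188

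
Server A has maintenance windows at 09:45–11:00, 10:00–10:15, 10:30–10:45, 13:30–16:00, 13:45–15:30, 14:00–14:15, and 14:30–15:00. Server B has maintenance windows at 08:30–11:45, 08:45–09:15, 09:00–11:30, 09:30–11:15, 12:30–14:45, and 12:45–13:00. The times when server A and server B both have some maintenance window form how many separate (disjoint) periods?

Merge the first list: 09:45-11:00, 13:30-16:00.
Merge the second list: 08:30-11:45, 12:30-14:45.
A ∩ B = 09:45-11:00, 13:30-14:45.
That is 2 disjoint pieces.

2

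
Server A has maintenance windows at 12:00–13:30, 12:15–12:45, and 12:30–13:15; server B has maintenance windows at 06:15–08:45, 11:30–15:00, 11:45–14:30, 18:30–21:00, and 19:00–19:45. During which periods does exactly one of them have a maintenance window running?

06:15–08:45, 11:30–12:00, 13:30–15:00, 18:30–21:00

Merge the first list: 12:00–13:30.
Merge the second list: 06:15–08:45, 11:30–15:00, 18:30–21:00.
A \ B = none.
B \ A = 06:15–08:45, 11:30–12:00, 13:30–15:00, 18:30–21:00.
Union of the two gives the symmetric difference.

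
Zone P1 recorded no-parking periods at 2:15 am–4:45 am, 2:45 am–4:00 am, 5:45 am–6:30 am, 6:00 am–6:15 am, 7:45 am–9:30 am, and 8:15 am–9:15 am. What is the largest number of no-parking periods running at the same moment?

Walk the sorted start/end points keeping a running depth.
The depth first hits 2 at 2:45 am.

2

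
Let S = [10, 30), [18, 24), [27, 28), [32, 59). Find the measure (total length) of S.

Merged: [10, 30), [32, 59).
Lengths: 20 + 27 = 47.

47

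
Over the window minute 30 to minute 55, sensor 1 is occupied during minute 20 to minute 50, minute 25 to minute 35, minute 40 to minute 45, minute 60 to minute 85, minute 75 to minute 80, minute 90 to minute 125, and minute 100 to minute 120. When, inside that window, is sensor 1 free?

Covered (merged): minute 20 to minute 50, minute 60 to minute 85, minute 90 to minute 125.
Complement within minute 30 to minute 55: minute 50 to minute 55.

minute 50 to minute 55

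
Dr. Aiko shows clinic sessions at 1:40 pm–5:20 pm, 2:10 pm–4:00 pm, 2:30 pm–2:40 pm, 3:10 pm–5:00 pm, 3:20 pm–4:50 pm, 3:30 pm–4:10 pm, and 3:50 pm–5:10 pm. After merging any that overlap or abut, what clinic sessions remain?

2:10 pm–4:00 pm overlaps/touches 1:40 pm–5:20 pm → extend to 1:40 pm–5:20 pm.
2:30 pm–2:40 pm overlaps/touches 1:40 pm–5:20 pm → extend to 1:40 pm–5:20 pm.
3:10 pm–5:00 pm overlaps/touches 1:40 pm–5:20 pm → extend to 1:40 pm–5:20 pm.
3:20 pm–4:50 pm overlaps/touches 1:40 pm–5:20 pm → extend to 1:40 pm–5:20 pm.
3:30 pm–4:10 pm overlaps/touches 1:40 pm–5:20 pm → extend to 1:40 pm–5:20 pm.
3:50 pm–5:10 pm overlaps/touches 1:40 pm–5:20 pm → extend to 1:40 pm–5:20 pm.

1:40 pm–5:20 pm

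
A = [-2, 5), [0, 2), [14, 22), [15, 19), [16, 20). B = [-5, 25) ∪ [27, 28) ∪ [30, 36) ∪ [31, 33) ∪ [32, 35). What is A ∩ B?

A, merged: [-2, 5), [14, 22).
B, merged: [-5, 25), [27, 28), [30, 36).
[-2, 5) overlaps B on [-2, 5).
[14, 22) overlaps B on [14, 22).

[-2, 5) ∪ [14, 22)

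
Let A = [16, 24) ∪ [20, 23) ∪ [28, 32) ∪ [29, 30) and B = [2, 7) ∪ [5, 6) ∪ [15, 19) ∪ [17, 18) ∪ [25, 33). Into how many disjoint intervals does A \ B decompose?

A, merged: [16, 24), [28, 32).
B, merged: [2, 7), [15, 19), [25, 33).
A \ B = [19, 24).
That is 1 disjoint piece.

1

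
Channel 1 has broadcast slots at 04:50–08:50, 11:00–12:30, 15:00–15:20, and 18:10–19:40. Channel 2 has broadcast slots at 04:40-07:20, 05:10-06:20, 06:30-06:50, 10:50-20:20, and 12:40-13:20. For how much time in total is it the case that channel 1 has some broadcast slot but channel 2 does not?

B, merged: 04:40–07:20, 10:50–20:20.
A \ B = 07:20–08:50.
Total: 1 h 30 min.

1 h 30 min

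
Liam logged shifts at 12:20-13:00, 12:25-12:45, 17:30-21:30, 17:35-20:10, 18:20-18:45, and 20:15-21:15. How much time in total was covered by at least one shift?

4 h 40 min

Merged: 12:20-13:00, 17:30-21:30.
Lengths: 40 min + 4 h = 4 h 40 min.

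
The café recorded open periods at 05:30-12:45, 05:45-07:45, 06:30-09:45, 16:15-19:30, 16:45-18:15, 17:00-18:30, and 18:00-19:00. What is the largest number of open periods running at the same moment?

Walk the sorted start/end points keeping a running depth.
The depth first hits 4 at 18:00.

4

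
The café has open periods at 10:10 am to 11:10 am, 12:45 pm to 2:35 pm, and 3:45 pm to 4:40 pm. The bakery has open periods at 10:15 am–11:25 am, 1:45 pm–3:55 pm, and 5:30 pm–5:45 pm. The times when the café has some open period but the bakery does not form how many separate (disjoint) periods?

3

A \ B = 10:10 am-10:15 am, 12:45 pm-1:45 pm, 3:55 pm-4:40 pm.
That is 3 disjoint pieces.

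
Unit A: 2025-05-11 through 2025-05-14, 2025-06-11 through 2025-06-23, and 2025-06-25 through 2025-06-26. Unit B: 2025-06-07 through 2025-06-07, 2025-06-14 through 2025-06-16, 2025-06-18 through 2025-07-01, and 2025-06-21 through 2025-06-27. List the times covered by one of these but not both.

Second set merges to 2025-06-07 through 2025-06-07, 2025-06-14 through 2025-06-16, 2025-06-18 through 2025-07-01.
A \ B = 2025-05-11 through 2025-05-14, 2025-06-11 through 2025-06-13, 2025-06-17 through 2025-06-17.
B \ A = 2025-06-07 through 2025-06-07, 2025-06-24 through 2025-06-24, 2025-06-27 through 2025-07-01.
Union of the two gives the symmetric difference.

2025-05-11 through 2025-05-14, 2025-06-07 through 2025-06-07, 2025-06-11 through 2025-06-13, 2025-06-17 through 2025-06-17, 2025-06-24 through 2025-06-24, 2025-06-27 through 2025-07-01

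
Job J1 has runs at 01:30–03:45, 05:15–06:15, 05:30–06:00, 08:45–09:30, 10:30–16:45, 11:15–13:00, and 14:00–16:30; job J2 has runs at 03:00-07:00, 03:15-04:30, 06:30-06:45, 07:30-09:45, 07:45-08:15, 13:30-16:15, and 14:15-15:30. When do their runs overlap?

Merge the first list: 01:30–03:45, 05:15–06:15, 08:45–09:30, 10:30–16:45.
Merge the second list: 03:00–07:00, 07:30–09:45, 13:30–16:15.
01:30–03:45 meets the second set on 03:00–03:45.
05:15–06:15 meets the second set on 05:15–06:15.
08:45–09:30 meets the second set on 08:45–09:30.
10:30–16:45 meets the second set on 13:30–16:15.

03:00–03:45, 05:15–06:15, 08:45–09:30, 13:30–16:15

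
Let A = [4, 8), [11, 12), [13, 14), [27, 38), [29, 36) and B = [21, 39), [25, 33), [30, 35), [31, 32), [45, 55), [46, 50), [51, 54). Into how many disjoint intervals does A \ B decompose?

First set merges to [4, 8), [11, 12), [13, 14), [27, 38).
Second set merges to [21, 39), [45, 55).
A \ B = [4, 8), [11, 12), [13, 14).
That is 3 disjoint pieces.

3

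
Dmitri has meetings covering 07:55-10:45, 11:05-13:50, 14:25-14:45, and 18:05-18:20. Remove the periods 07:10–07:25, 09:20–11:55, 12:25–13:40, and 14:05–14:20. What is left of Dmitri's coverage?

07:55–10:45 minus B → 07:55–09:20.
11:05–13:50 minus B → 11:55–12:25, 13:40–13:50.
14:25–14:45: no B overlap → unchanged.
18:05–18:20: no B overlap → unchanged.

07:55–09:20, 11:55–12:25, 13:40–13:50, 14:25–14:45, 18:05–18:20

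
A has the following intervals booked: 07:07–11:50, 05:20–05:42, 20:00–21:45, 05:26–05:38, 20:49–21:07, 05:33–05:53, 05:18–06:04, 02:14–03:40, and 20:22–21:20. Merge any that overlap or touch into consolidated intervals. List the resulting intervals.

Sort by start: 02:14–03:40, 05:18–06:04, 05:20–05:42, 05:26–05:38, 05:33–05:53, 07:07–11:50, 20:00–21:45, 20:22–21:20, 20:49–21:07.
05:18–06:04 is disjoint → start new block.
05:20–05:42 overlaps/touches 05:18–06:04 → extend to 05:18–06:04.
05:26–05:38 overlaps/touches 05:18–06:04 → extend to 05:18–06:04.
05:33–05:53 overlaps/touches 05:18–06:04 → extend to 05:18–06:04.
07:07–11:50 is disjoint → start new block.
20:00–21:45 is disjoint → start new block.
20:22–21:20 overlaps/touches 20:00–21:45 → extend to 20:00–21:45.
20:49–21:07 overlaps/touches 20:00–21:45 → extend to 20:00–21:45.

02:14–03:40, 05:18–06:04, 07:07–11:50, 20:00–21:45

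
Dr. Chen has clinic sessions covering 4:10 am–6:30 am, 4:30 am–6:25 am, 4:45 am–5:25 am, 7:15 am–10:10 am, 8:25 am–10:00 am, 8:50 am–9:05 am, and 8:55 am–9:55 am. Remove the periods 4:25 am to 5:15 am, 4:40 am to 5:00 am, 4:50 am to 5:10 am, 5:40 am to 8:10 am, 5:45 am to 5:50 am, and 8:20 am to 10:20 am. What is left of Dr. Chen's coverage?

First set merges to 4:10 am-6:30 am, 7:15 am-10:10 am.
Second set merges to 4:25 am-5:15 am, 5:40 am-8:10 am, 8:20 am-10:20 am.
4:10 am-6:30 am with B removed leaves 4:10 am-4:25 am, 5:15 am-5:40 am.
7:15 am-10:10 am with B removed leaves 8:10 am-8:20 am.

4:10 am-4:25 am, 5:15 am-5:40 am, 8:10 am-8:20 am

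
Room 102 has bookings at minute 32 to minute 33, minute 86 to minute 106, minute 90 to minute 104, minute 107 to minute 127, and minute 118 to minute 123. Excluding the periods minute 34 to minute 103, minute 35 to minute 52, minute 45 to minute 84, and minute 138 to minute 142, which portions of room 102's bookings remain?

Merge the first list: minute 32 to minute 33, minute 86 to minute 106, minute 107 to minute 127.
Merge the second list: minute 34 to minute 103, minute 138 to minute 142.
minute 32 to minute 33: nothing removed.
minute 86 to minute 106 \ B = minute 103 to minute 106.
minute 107 to minute 127: nothing removed.

minute 32 to minute 33, minute 103 to minute 106, minute 107 to minute 127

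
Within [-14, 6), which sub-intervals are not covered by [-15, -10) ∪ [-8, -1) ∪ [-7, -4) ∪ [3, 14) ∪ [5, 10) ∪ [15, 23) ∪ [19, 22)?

[-10, -8) ∪ [-1, 3)

The merged coverage is [-15, -10), [-8, -1), [3, 14), [15, 23).
Uncovered inside [-14, 6): [-10, -8), [-1, 3).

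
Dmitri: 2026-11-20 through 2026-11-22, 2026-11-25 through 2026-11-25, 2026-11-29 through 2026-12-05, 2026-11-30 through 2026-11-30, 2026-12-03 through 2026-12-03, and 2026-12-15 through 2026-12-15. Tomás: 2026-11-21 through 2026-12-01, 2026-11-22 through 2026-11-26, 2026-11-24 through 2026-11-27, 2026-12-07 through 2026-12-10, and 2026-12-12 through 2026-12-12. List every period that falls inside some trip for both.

First set merges to 2026-11-20 through 2026-11-22, 2026-11-25 through 2026-11-25, 2026-11-29 through 2026-12-05, 2026-12-15 through 2026-12-15.
Second set merges to 2026-11-21 through 2026-12-01, 2026-12-07 through 2026-12-10, 2026-12-12 through 2026-12-12.
2026-11-20 through 2026-11-22 overlaps B on 2026-11-21 through 2026-11-22.
2026-11-25 through 2026-11-25 overlaps B on 2026-11-25 through 2026-11-25.
2026-11-29 through 2026-12-05 overlaps B on 2026-11-29 through 2026-12-01.
2026-12-15 through 2026-12-15 falls entirely outside B.

2026-11-21 through 2026-11-22, 2026-11-25 through 2026-11-25, 2026-11-29 through 2026-12-01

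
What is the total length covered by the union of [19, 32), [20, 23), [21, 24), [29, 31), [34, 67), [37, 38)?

Merged: [19, 32), [34, 67).
Lengths: 13 + 33 = 46.

46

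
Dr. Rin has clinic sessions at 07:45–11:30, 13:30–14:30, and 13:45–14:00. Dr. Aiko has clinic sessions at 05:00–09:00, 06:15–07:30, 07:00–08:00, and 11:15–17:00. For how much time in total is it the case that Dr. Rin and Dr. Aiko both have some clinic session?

First set merges to 07:45-11:30, 13:30-14:30.
Second set merges to 05:00-09:00, 11:15-17:00.
A ∩ B = 07:45-09:00, 11:15-11:30, 13:30-14:30.
Total: 1 h 15 min + 15 min + 1 h = 2 h 30 min.

2 h 30 min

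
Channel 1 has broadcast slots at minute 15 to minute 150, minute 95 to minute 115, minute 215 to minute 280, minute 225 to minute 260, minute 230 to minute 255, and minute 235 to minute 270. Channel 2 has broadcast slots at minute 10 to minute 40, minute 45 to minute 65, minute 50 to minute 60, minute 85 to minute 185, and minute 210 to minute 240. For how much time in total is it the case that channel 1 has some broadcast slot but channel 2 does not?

65 minutes

Merge the first list: minute 15 to minute 150, minute 215 to minute 280.
Merge the second list: minute 10 to minute 40, minute 45 to minute 65, minute 85 to minute 185, minute 210 to minute 240.
A \ B = minute 40 to minute 45, minute 65 to minute 85, minute 240 to minute 280.
Total: 5 minutes + 20 minutes + 40 minutes = 65 minutes.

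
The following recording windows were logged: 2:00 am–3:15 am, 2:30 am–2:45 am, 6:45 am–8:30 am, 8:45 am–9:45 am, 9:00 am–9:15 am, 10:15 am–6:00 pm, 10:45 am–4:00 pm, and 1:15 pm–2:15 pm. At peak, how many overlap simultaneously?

At 1:15 pm, 3 of the intervals are simultaneously active.
No point has more.

3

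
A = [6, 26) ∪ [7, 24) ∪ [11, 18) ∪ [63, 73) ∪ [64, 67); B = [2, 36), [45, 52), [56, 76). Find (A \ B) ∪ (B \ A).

First set merges to [6, 26), [63, 73).
A but not B: none.
B but not A: [2, 6), [26, 36), [45, 52), [56, 63), [73, 76).
Combining gives A △ B.

[2, 6) ∪ [26, 36) ∪ [45, 52) ∪ [56, 63) ∪ [73, 76)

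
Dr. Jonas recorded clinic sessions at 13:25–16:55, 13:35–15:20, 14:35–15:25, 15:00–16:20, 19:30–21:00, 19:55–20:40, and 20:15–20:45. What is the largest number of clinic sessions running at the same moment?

4

At 15:00, 4 of the intervals are simultaneously active.
No point has more.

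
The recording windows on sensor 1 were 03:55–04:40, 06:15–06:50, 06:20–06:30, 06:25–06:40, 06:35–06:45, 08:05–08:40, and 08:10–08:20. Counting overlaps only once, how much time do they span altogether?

1 h 55 min

Merged: 03:55-04:40, 06:15-06:50, 08:05-08:40.
Lengths: 45 min + 35 min + 35 min = 1 h 55 min.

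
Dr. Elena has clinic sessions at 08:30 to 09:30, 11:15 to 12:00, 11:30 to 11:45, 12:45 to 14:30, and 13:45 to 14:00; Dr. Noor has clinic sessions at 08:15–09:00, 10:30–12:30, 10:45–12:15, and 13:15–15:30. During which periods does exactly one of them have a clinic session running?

08:15-08:30, 09:00-09:30, 10:30-11:15, 12:00-12:30, 12:45-13:15, 14:30-15:30

Merge the first list: 08:30-09:30, 11:15-12:00, 12:45-14:30.
Merge the second list: 08:15-09:00, 10:30-12:30, 13:15-15:30.
A \ B = 09:00-09:30, 12:45-13:15.
B \ A = 08:15-08:30, 10:30-11:15, 12:00-12:30, 14:30-15:30.
Union of the two gives the symmetric difference.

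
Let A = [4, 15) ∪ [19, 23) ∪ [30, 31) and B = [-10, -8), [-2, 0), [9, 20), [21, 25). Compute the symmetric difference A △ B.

A but not B: [4, 9), [20, 21), [30, 31).
B but not A: [-10, -8), [-2, 0), [15, 19), [23, 25).
Combining gives A △ B.

[-10, -8) ∪ [-2, 0) ∪ [4, 9) ∪ [15, 19) ∪ [20, 21) ∪ [23, 25) ∪ [30, 31)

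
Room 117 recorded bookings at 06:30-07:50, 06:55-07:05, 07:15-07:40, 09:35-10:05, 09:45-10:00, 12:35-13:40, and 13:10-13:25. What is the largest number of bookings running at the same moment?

At 06:55, 2 of the intervals are simultaneously active.
No point has more.

2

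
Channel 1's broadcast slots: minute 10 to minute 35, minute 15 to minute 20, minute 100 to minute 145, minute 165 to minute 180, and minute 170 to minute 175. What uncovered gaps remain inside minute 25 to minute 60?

minute 35 to minute 60

After merging, the occupied span is minute 10 to minute 35, minute 100 to minute 145, minute 165 to minute 180.
Complement within minute 25 to minute 60: minute 35 to minute 60.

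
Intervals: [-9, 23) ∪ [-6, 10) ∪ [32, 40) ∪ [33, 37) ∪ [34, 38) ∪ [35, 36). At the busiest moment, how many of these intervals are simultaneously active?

4

Walk the sorted start/end points keeping a running depth.
The depth first hits 4 at 35.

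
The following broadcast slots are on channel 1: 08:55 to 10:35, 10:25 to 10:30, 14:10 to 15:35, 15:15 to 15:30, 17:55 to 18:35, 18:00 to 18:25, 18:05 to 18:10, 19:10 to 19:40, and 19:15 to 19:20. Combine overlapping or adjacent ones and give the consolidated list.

10:25–10:30 overlaps/touches 08:55–10:35 → extend to 08:55–10:35.
14:10–15:35 is disjoint → start new block.
15:15–15:30 overlaps/touches 14:10–15:35 → extend to 14:10–15:35.
17:55–18:35 is disjoint → start new block.
18:00–18:25 overlaps/touches 17:55–18:35 → extend to 17:55–18:35.
18:05–18:10 overlaps/touches 17:55–18:35 → extend to 17:55–18:35.
19:10–19:40 is disjoint → start new block.
19:15–19:20 overlaps/touches 19:10–19:40 → extend to 19:10–19:40.

08:55–10:35, 14:10–15:35, 17:55–18:35, 19:10–19:40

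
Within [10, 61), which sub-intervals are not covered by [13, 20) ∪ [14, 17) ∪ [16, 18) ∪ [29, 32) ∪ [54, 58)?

[10, 13) ∪ [20, 29) ∪ [32, 54) ∪ [58, 61)

Covered (merged): [13, 20), [29, 32), [54, 58).
Uncovered inside [10, 61): [10, 13), [20, 29), [32, 54), [58, 61).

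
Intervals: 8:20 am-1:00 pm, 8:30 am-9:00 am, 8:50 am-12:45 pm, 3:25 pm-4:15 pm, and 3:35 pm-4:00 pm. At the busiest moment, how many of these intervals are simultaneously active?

3

At 8:50 am, 3 of the intervals are simultaneously active.
No point has more.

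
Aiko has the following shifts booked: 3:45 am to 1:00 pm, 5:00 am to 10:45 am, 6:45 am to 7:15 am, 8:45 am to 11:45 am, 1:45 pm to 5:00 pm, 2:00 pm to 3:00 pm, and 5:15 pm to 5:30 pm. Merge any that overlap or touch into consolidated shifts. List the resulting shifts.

5:00 am–10:45 am overlaps/touches 3:45 am–1:00 pm → extend to 3:45 am–1:00 pm.
6:45 am–7:15 am overlaps/touches 3:45 am–1:00 pm → extend to 3:45 am–1:00 pm.
8:45 am–11:45 am overlaps/touches 3:45 am–1:00 pm → extend to 3:45 am–1:00 pm.
1:45 pm–5:00 pm is disjoint → start new block.
2:00 pm–3:00 pm overlaps/touches 1:45 pm–5:00 pm → extend to 1:45 pm–5:00 pm.
5:15 pm–5:30 pm is disjoint → start new block.

3:45 am–1:00 pm, 1:45 pm–5:00 pm, 5:15 pm–5:30 pm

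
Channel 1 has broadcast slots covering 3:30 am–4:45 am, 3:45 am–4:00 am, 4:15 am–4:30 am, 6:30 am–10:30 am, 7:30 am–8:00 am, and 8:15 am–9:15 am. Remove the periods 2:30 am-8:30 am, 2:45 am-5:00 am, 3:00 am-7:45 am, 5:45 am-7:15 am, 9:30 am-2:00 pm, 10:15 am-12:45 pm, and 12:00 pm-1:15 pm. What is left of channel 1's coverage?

8:30 am-9:30 am

A, merged: 3:30 am-4:45 am, 6:30 am-10:30 am.
B, merged: 2:30 am-8:30 am, 9:30 am-2:00 pm.
3:30 am-4:45 am: fully covered by B → removed.
6:30 am-10:30 am minus B → 8:30 am-9:30 am.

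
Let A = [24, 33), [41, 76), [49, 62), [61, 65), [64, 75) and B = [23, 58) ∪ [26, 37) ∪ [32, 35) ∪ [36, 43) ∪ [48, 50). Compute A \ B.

A, merged: [24, 33), [41, 76).
B, merged: [23, 58).
[24, 33): entirely removed.
[41, 76) \ B = [58, 76).

[58, 76)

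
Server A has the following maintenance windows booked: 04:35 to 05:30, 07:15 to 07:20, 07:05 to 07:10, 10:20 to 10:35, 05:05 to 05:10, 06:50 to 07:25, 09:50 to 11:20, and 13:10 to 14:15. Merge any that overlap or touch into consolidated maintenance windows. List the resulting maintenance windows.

Sort by start: 04:35-05:30, 05:05-05:10, 06:50-07:25, 07:05-07:10, 07:15-07:20, 09:50-11:20, 10:20-10:35, 13:10-14:15.
05:05-05:10 overlaps/touches 04:35-05:30 → extend to 04:35-05:30.
06:50-07:25 is disjoint → start new block.
07:05-07:10 overlaps/touches 06:50-07:25 → extend to 06:50-07:25.
07:15-07:20 overlaps/touches 06:50-07:25 → extend to 06:50-07:25.
09:50-11:20 is disjoint → start new block.
10:20-10:35 overlaps/touches 09:50-11:20 → extend to 09:50-11:20.
13:10-14:15 is disjoint → start new block.

04:35-05:30, 06:50-07:25, 09:50-11:20, 13:10-14:15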